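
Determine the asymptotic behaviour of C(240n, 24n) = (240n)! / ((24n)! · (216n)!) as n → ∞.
C(240n, 24n) ~ (10000000000/387420489)^(24n) · sqrt(5/(9π·24n))

Write N = 24n. Apply Stirling to each factorial:
  (10N)! ~ sqrt(2π·10N) · (10N/e)^(10N),
  N! ~ sqrt(2π N) · (N/e)^N,
  (9N)! ~ sqrt(2π·9N) · (9N/e)^(9N).
The exponential factors combine to (10N)^(10N) / (N^N · (9N)^(9N)) = 10^(10N)/9^(9N) = (10^10/9^9)^N = (10000000000/387420489)^N.
The square-root prefactors combine to sqrt(2π·10N) / (sqrt(2π N)·sqrt(2π·9N)) = sqrt(10 / (2π·9·N)) = sqrt(5/(9π·24n)).
Substituting N = 24n: C(240n, 24n) ~ (10000000000/387420489)^(24n) · sqrt(5/(9π·24n)).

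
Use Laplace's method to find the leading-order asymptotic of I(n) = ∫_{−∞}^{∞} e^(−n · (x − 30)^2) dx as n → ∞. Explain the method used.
I(n) = sqrt(π/n)

Here φ(x) = (x − 30)^2 has its unique minimum at x* = 30 with φ(x*) = 0 and φ''(x*) = 2. Laplace's method gives
  I(n) ~ e^(−n φ(x*)) · sqrt(2π / (n · φ''(x*))) = sqrt(2π / (2n)) = sqrt(π/n).
This is exact: substituting u = (x − 30)·sqrt(n) gives I(n) = (1/sqrt(n)) ∫_{−∞}^{∞} e^(−u^2) du = sqrt(π/n).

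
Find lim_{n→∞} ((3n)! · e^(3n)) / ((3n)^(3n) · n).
lim = 0

Stirling: (3n)! ~ sqrt(2π·3n) · (3n/e)^(3n). Hence
  (3n)! · e^(3n) / (3n)^(3n) ~ sqrt(2π·3n).
Dividing by n: sqrt(2π·3n) / n = sqrt(2π·3) · n^((1−2)/2), so the expression behaves like sqrt(2π·3) · n^((1−2)/2) → 0.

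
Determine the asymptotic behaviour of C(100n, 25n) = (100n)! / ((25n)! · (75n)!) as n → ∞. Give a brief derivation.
C(100n, 25n) ~ (256/27)^(25n) · sqrt(2/(3π·25n))

Write N = 25n. Apply Stirling to each factorial:
  (4N)! ~ sqrt(2π·4N) · (4N/e)^(4N),
  N! ~ sqrt(2π N) · (N/e)^N,
  (3N)! ~ sqrt(2π·3N) · (3N/e)^(3N).
The exponential factors combine to (4N)^(4N) / (N^N · (3N)^(3N)) = 4^(4N)/3^(3N) = (4^4/3^3)^N = (256/27)^N.
The square-root prefactors combine to sqrt(2π·4N) / (sqrt(2π N)·sqrt(2π·3N)) = sqrt(4 / (2π·3·N)) = sqrt(2/(3π·25n)).
Substituting N = 25n: C(100n, 25n) ~ (256/27)^(25n) · sqrt(2/(3π·25n)).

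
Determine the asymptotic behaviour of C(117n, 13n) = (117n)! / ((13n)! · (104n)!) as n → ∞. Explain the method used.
C(117n, 13n) ~ (387420489/16777216)^(13n) · sqrt(9/(16π·13n))

Write N = 13n. Apply Stirling to each factorial:
  (9N)! ~ sqrt(2π·9N) · (9N/e)^(9N),
  N! ~ sqrt(2π N) · (N/e)^N,
  (8N)! ~ sqrt(2π·8N) · (8N/e)^(8N).
The exponential factors combine to (9N)^(9N) / (N^N · (8N)^(8N)) = 9^(9N)/8^(8N) = (9^9/8^8)^N = (387420489/16777216)^N.
The square-root prefactors combine to sqrt(2π·9N) / (sqrt(2π N)·sqrt(2π·8N)) = sqrt(9 / (2π·8·N)) = sqrt(9/(16π·13n)).
Substituting N = 13n: C(117n, 13n) ~ (387420489/16777216)^(13n) · sqrt(9/(16π·13n)).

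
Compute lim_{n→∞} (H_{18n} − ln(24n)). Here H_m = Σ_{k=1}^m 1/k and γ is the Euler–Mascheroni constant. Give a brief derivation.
lim = ln(3/4) + γ

By Euler-Maclaurin, H_m = ln m + γ + O(1/m). So
  H_{18n} − ln(24n) = ln(18n) + γ − ln(24n) + O(1/n)
                       = ln(18/24) + γ + O(1/n).
Hence the limit is ln(18/24) + γ (= ln(3/4)).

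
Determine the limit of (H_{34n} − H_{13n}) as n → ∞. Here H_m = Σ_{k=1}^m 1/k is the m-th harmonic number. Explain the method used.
lim = ln(34/13)

Euler-Maclaurin gives H_m = ln m + γ + 1/(2m) + O(1/m^2). The γ and O(1/m) terms cancel in the difference:
  H_{34n} − H_{13n} = ln(34n) − ln(13n) + O(1/n) = ln(34/13) + O(1/n).
Hence the limit is ln(34/13).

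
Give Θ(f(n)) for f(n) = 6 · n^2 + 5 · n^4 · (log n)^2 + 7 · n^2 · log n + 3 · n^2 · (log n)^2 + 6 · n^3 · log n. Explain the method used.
f(n) ∈ Θ(n^4 · (log n)^2)

Compare the terms by growth order. For large n, n^a · (log n)^b dominates n^a' · (log n)^b' iff a > a', or (a = a' and b > b'). Ranking the 5 terms shows the dominant one is 5 · n^4 · (log n)^2. Hence f(n) ∈ Θ(n^4 · (log n)^2).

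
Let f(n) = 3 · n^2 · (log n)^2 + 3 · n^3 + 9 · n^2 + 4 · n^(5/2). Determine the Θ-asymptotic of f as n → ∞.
f(n) ∈ Θ(n^3)

Compare the terms by growth order. For large n, n^a · (log n)^b dominates n^a' · (log n)^b' iff a > a', or (a = a' and b > b'). Ranking the 4 terms shows the dominant one is 3 · n^3. Hence f(n) ∈ Θ(n^3).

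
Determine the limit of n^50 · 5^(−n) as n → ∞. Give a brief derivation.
lim = 0

Exponentials with base > 1 dominate every fixed polynomial: for any fixed c, n^c / 5^n → 0 as n → ∞ (e.g. by the ratio test, or by writing 5^n = e^(n ln 5) and noting e^(n ln 5) / n^c → ∞). Hence n^50 · 5^(−n) = n^50 / 5^n → 0.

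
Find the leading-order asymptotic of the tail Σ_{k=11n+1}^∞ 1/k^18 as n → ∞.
Σ_{k>11n} 1/k^18 ~ 1/(17 · (11n)^17)

Compare to the integral: ∫_{11n}^∞ x^(−18) dx = [−x^(−17)/17]_{11n}^∞ = 1/((18−1)·(11n)^17). Euler-Maclaurin then gives
  Σ_{k>11n} 1/k^18 = ∫_{11n}^∞ dx/x^18 − 1/(2·(11n)^18) + O(1/(11n)^19).
(Equivalently this is ζ(18) − Σ_{k≤11n} 1/k^18.)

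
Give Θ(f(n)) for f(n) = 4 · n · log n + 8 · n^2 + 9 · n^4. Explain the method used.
f(n) ∈ Θ(n^4)

Compare the terms by growth order. For large n, n^a · (log n)^b dominates n^a' · (log n)^b' iff a > a', or (a = a' and b > b'). Ranking the 3 terms shows the dominant one is 9 · n^4. Hence f(n) ∈ Θ(n^4).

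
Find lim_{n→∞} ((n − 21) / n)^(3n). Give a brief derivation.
lim = e^(−63)

Rewrite as (1 − 21/n)^(3n). By the standard limit (1 + x/n)^n → e^x, we have (1 − 21/n)^n → e^(−21), and raising to the 3rd power gives e^(−63).
More precisely, ln[(1 − 21/n)^(3n)] = 3n · ln(1 − 21/n) = 3n · (-21/n + O(1/n^2)) = -63 + O(1/n) → -63.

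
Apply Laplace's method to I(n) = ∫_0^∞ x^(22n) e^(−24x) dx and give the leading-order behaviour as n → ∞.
I(n) ~ (sqrt(2π·22n) / 24) · (22n/(24e))^(22n)

Write the integrand as exp(22n ln x − 24x) and set f(x) = 22n ln x − 24x. Then f'(x) = 22n/x − 24 = 0 at x* = 22n/24, and f''(x*) = −22n/x*^2 = −24^2/(22n). Laplace's method (interior maximum) gives
  I(n) ~ e^(f(x*)) · sqrt(2π / |f''(x*)|)
        = exp(22n ln(22n/24) − 22n) · sqrt(2π · 22n / 24^2)
        = (22n/24)^(22n) e^(−22n) · sqrt(2π·22n) / 24
        = (sqrt(2π·22n) / 24) · (22n/(24e))^(22n).
This matches Γ(22n+1)/24^(22n+1) with Stirling applied to Γ.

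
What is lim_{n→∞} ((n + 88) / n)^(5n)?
lim = e^440

Rewrite as (1 + 88/n)^(5n). By the standard limit (1 + x/n)^n → e^x, we have (1 + 88/n)^n → e^88, and raising to the 5th power gives e^440.
More precisely, ln[(1 + 88/n)^(5n)] = 5n · ln(1 + 88/n) = 5n · (88/n + O(1/n^2)) = 440 + O(1/n) → 440.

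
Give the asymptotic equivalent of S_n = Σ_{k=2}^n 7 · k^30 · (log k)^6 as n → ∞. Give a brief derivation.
S_n ~ 7 · n^31 · (log n)^6 / 31

By integral comparison, S_n = ∫_1^n 7 · x^30 · (log x)^6 dx + O(n^30 · (log n)^6). For the integral, the leading term of ∫_1^n x^30 (log x)^6 dx is n^31/31 · (log n)^6 (by repeated integration by parts; each step lowers the log-exponent and produces a relatively O(1/log n) correction). Hence S_n ~ 7 · n^31 · (log n)^6 / 31.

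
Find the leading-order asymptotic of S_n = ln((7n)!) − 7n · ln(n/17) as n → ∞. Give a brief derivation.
S_n ~ 7n · (ln 119 − 1) + O(ln n)

Stirling: ln((7n)!) = 7n ln(7n) − 7n + O(ln n).
  S_n = 7n ln(7n) − 7n − 7n ln(n/17) + O(ln n)
      = 7n ln(7n) − 7n ln n + 7n ln 17 − 7n + O(ln n)
      = 7n ln 7 + 7n ln 17 − 7n + O(ln n)
      = 7n (ln 119 − 1) + O(ln n).
Numerically ln(119) − 1 ≈ 3.7791.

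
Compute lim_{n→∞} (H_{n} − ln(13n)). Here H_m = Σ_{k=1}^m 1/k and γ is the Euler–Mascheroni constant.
lim = −ln 13 + γ

By Euler-Maclaurin, H_m = ln m + γ + O(1/m). So
  H_{n} − ln(13n) = ln(n) + γ − ln(13n) + O(1/n)
                       = ln(1/13) + γ + O(1/n).
Hence the limit is ln(1/13) + γ.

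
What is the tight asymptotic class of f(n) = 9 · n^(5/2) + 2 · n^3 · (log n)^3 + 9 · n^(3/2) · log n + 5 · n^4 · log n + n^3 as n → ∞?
f(n) ∈ Θ(n^4 · log n)

Compare the terms by growth order. For large n, n^a · (log n)^b dominates n^a' · (log n)^b' iff a > a', or (a = a' and b > b'). Ranking the 5 terms shows the dominant one is 5 · n^4 · log n. Hence f(n) ∈ Θ(n^4 · log n).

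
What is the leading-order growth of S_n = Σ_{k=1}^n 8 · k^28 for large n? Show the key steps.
S_n ~ 8 · n^29 / 29

By integral comparison (Euler-Maclaurin), Σ_{k=1}^n 8 · k^28 = 8 · ∫_0^n x^28 dx + O(n^28) = 8 · n^29/29 + O(n^28). (Equivalently, Faulhaber's formula gives the same leading term.)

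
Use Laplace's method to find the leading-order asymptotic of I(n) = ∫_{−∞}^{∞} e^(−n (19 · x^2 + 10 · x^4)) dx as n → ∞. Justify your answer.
I(n) ~ sqrt(π/(19n))

φ(x) = 19 · x^2 + 10 · x^4 has its unique global minimum at x* = 0 (since φ'(x) = 38x + 40x^3 = 0 only at x = 0 for real x with both coefficients positive, and φ → ∞ as |x| → ∞). At x* = 0, φ(0) = 0 and φ''(0) = 38. Laplace's method then gives
  I(n) ~ sqrt(2π / (n · φ''(0))) · e^(−n φ(0)) = sqrt(2π / (38n)) = sqrt(π/(19n)).
The 10 · x^4 term contributes only at subleading order (an O(1/n) relative correction).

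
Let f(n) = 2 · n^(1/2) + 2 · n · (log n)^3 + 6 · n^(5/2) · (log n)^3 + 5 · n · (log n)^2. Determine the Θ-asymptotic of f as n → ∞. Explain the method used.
f(n) ∈ Θ(n^(5/2) · (log n)^3)

Compare the terms by growth order. For large n, n^a · (log n)^b dominates n^a' · (log n)^b' iff a > a', or (a = a' and b > b'). Ranking the 4 terms shows the dominant one is 6 · n^(5/2) · (log n)^3. Hence f(n) ∈ Θ(n^(5/2) · (log n)^3).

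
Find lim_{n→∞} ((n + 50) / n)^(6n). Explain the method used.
lim = e^300

Rewrite as (1 + 50/n)^(6n). By the standard limit (1 + x/n)^n → e^x, we have (1 + 50/n)^n → e^50, and raising to the 6th power gives e^300.
More precisely, ln[(1 + 50/n)^(6n)] = 6n · ln(1 + 50/n) = 6n · (50/n + O(1/n^2)) = 300 + O(1/n) → 300.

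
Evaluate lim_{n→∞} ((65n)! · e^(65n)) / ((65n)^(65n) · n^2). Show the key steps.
lim = 0

Stirling: (65n)! ~ sqrt(2π·65n) · (65n/e)^(65n). Hence
  (65n)! · e^(65n) / (65n)^(65n) ~ sqrt(2π·65n).
Dividing by n^2: sqrt(2π·65n) / n^2 = sqrt(2π·65) · n^((1−4)/2), so the expression behaves like sqrt(2π·65) · n^((1−4)/2) → 0.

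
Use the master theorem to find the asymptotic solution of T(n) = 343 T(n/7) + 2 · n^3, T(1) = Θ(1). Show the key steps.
T(n) = Θ(n^3 log n)

log_7 343 = 3, and f(n) = 2 · n^3 = Θ(n^(log_7 343)). This is Case 2 of the master theorem: T(n) = Θ(f(n) · log n) = Θ(n^3 log n).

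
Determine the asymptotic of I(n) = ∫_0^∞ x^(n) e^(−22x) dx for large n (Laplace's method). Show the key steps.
I(n) ~ (sqrt(2π·n) / 22) · (n/(22e))^(n)

Write the integrand as exp(n ln x − 22x) and set f(x) = n ln x − 22x. Then f'(x) = n/x − 22 = 0 at x* = n/22, and f''(x*) = −n/x*^2 = −22^2/(n). Laplace's method (interior maximum) gives
  I(n) ~ e^(f(x*)) · sqrt(2π / |f''(x*)|)
        = exp(n ln(n/22) − n) · sqrt(2π · n / 22^2)
        = (n/22)^(n) e^(−n) · sqrt(2π·n) / 22
        = (sqrt(2π·n) / 22) · (n/(22e))^(n).
This matches Γ(n+1)/22^(n+1) with Stirling applied to Γ.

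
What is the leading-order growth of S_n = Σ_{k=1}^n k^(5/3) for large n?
S_n ~ (3/8) · n^(8/3)

Integral comparison: Σ_{k=1}^n k^(5/3) = ∫_0^n x^(5/3) dx + O(n^(5/3)). The integral is n^(1 + 5/3) / (1 + 5/3) = n^((5+3)/3) / ((5+3)/3) = (3/8) · n^(8/3).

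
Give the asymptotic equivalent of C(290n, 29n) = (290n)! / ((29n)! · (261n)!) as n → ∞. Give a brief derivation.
C(290n, 29n) ~ (10000000000/387420489)^(29n) · sqrt(5/(9π·29n))

Write N = 29n. Apply Stirling to each factorial:
  (10N)! ~ sqrt(2π·10N) · (10N/e)^(10N),
  N! ~ sqrt(2π N) · (N/e)^N,
  (9N)! ~ sqrt(2π·9N) · (9N/e)^(9N).
The exponential factors combine to (10N)^(10N) / (N^N · (9N)^(9N)) = 10^(10N)/9^(9N) = (10^10/9^9)^N = (10000000000/387420489)^N.
The square-root prefactors combine to sqrt(2π·10N) / (sqrt(2π N)·sqrt(2π·9N)) = sqrt(10 / (2π·9·N)) = sqrt(5/(9π·29n)).
Substituting N = 29n: C(290n, 29n) ~ (10000000000/387420489)^(29n) · sqrt(5/(9π·29n)).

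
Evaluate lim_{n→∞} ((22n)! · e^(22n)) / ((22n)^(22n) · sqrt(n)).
lim = sqrt(2π·22)

Stirling: (22n)! ~ sqrt(2π·22n) · (22n/e)^(22n). Hence
  (22n)! · e^(22n) / (22n)^(22n) ~ sqrt(2π·22n).
Dividing by sqrt(n): sqrt(2π·22n) / sqrt(n) = sqrt(2π·22) · n^((1−1)/2), so the limit is sqrt(2π·22).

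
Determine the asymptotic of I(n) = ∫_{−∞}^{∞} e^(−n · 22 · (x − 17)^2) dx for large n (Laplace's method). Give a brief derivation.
I(n) = sqrt(π/(22n))

Here φ(x) = 22 · (x − 17)^2 has its unique minimum at x* = 17 with φ(x*) = 0 and φ''(x*) = 44. Laplace's method gives
  I(n) ~ e^(−n φ(x*)) · sqrt(2π / (n · φ''(x*))) = sqrt(2π / (44n)) = sqrt(π/(22n)).
This is exact: substituting u = (x − 17)·sqrt(22n) gives I(n) = (1/sqrt(22n)) ∫_{−∞}^{∞} e^(−u^2) du = sqrt(π/(22n)).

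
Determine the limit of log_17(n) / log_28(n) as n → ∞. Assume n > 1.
lim = ln(28) / ln(17) = log_17(28)

Change of base: log_17(n) = ln n / ln 17 and log_28(n) = ln n / ln 28. The ratio is (ln n / ln 17) · (ln 28 / ln n) = ln 28 / ln 17, a constant independent of n. So the limit is ln 28 / ln 17 = log_17(28).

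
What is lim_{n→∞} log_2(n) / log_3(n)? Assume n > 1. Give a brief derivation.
lim = ln(3) / ln(2) = log_2(3)

Change of base: log_2(n) = ln n / ln 2 and log_3(n) = ln n / ln 3. The ratio is (ln n / ln 2) · (ln 3 / ln n) = ln 3 / ln 2, a constant independent of n. So the limit is ln 3 / ln 2 = log_2(3).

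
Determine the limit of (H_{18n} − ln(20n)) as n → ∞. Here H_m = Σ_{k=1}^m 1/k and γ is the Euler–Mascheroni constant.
lim = ln(9/10) + γ

By Euler-Maclaurin, H_m = ln m + γ + O(1/m). So
  H_{18n} − ln(20n) = ln(18n) + γ − ln(20n) + O(1/n)
                       = ln(18/20) + γ + O(1/n).
Hence the limit is ln(18/20) + γ (= ln(9/10)).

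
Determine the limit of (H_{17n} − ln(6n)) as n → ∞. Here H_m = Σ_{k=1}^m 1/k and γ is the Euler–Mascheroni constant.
lim = ln(17/6) + γ

By Euler-Maclaurin, H_m = ln m + γ + O(1/m). So
  H_{17n} − ln(6n) = ln(17n) + γ − ln(6n) + O(1/n)
                       = ln(17/6) + γ + O(1/n).
Hence the limit is ln(17/6) + γ.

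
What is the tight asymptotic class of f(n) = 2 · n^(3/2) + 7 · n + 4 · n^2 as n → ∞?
f(n) ∈ Θ(n^2)

Compare the terms by growth order. For large n, n^a · (log n)^b dominates n^a' · (log n)^b' iff a > a', or (a = a' and b > b'). Ranking the 3 terms shows the dominant one is 4 · n^2. Hence f(n) ∈ Θ(n^2).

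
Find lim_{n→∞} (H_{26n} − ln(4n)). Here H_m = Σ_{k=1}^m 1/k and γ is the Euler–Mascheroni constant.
lim = ln(13/2) + γ

By Euler-Maclaurin, H_m = ln m + γ + O(1/m). So
  H_{26n} − ln(4n) = ln(26n) + γ − ln(4n) + O(1/n)
                       = ln(26/4) + γ + O(1/n).
Hence the limit is ln(26/4) + γ (= ln(13/2)).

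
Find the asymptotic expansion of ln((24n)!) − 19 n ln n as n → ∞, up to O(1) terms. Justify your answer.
ln((24n)!) − 19 n ln n = 5 n ln n + 24(ln 24 − 1) n + (1/2) ln(2π·24n) + O(1/n)

Stirling: ln((24n)!) = 24n ln(24n) − 24n + (1/2) ln(2π·24n) + O(1/n).
Expand 24n ln(24n) = 24n (ln n + ln 24) = 24n ln n + 24n ln 24.
Subtract 19n ln n: leading term is (24 − 19) n ln n = 5 n ln n. The next term is 24n ln 24 − 24n = 24(ln 24 − 1) n. Then the (1/2) ln(2π·24n) correction.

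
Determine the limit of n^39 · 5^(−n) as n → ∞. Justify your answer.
lim = 0

Exponentials with base > 1 dominate every fixed polynomial: for any fixed c, n^c / 5^n → 0 as n → ∞ (e.g. by the ratio test, or by writing 5^n = e^(n ln 5) and noting e^(n ln 5) / n^c → ∞). Hence n^39 · 5^(−n) = n^39 / 5^n → 0.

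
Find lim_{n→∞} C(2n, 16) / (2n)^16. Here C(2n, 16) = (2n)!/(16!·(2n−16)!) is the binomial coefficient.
lim = 1/16! = 1/20922789888000

With N = 2n → ∞: C(N, 16) / N^16 = [N(N−1)…(N−15)] / (16! · N^16) = (1/16!) · 1 · (1 − 1/(2n)) · … · (1 − 15/(2n)). Each factor → 1 as N → ∞, so the limit is 1/16! = 1/20922789888000.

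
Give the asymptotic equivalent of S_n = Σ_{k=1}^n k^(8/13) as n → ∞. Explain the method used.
S_n ~ (13/21) · n^(21/13)

Integral comparison: Σ_{k=1}^n k^(8/13) = ∫_0^n x^(8/13) dx + O(n^(8/13)). The integral is n^(1 + 8/13) / (1 + 8/13) = n^((8+13)/13) / ((8+13)/13) = (13/21) · n^(21/13).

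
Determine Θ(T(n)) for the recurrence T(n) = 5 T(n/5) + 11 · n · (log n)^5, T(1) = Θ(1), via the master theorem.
T(n) = Θ(n · (log n)^6)

Here log_5 5 = 1 and f(n) = 11 · n · (log n)^5 = Θ(n^(log_5 5) · (log n)^5). This is the extended Case 2 of the master theorem (f matches the critical exponent up to log factors), giving T(n) = Θ(n^(log_5 5) · (log n)^(5+1)) = Θ(n · (log n)^6).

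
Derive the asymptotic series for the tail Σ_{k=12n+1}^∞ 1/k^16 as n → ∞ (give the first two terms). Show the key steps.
Σ_{k>12n} 1/k^16 = 1/(15 · (12n)^15) − 1/(2 · (12n)^16) + O(1/(12n)^17)

Compare to the integral: ∫_{12n}^∞ x^(−16) dx = [−x^(−15)/15]_{12n}^∞ = 1/((16−1)·(12n)^15). The Euler-Maclaurin correction adds −f(12n)/2 = −1/(2·(12n)^16). Euler-Maclaurin then gives
  Σ_{k>12n} 1/k^16 = ∫_{12n}^∞ dx/x^16 − 1/(2·(12n)^16) + O(1/(12n)^17).
(Equivalently this is ζ(16) − Σ_{k≤12n} 1/k^16.)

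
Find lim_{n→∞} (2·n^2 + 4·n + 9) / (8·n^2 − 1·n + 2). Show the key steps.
lim = 2/8 = 1/4

For large n the leading n^2 terms dominate both numerator and denominator. Dividing top and bottom by n^2, every other term tends to 0, leaving 2/8 = 1/4.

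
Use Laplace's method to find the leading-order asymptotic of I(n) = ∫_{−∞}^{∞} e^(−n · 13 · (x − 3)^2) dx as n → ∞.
I(n) = sqrt(π/(13n))

Here φ(x) = 13 · (x − 3)^2 has its unique minimum at x* = 3 with φ(x*) = 0 and φ''(x*) = 26. Laplace's method gives
  I(n) ~ e^(−n φ(x*)) · sqrt(2π / (n · φ''(x*))) = sqrt(2π / (26n)) = sqrt(π/(13n)).
This is exact: substituting u = (x − 3)·sqrt(13n) gives I(n) = (1/sqrt(13n)) ∫_{−∞}^{∞} e^(−u^2) du = sqrt(π/(13n)).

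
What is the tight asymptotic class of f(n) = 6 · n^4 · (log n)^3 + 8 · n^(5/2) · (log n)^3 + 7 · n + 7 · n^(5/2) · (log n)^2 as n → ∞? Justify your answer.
f(n) ∈ Θ(n^4 · (log n)^3)

Compare the terms by growth order. For large n, n^a · (log n)^b dominates n^a' · (log n)^b' iff a > a', or (a = a' and b > b'). Ranking the 4 terms shows the dominant one is 6 · n^4 · (log n)^3. Hence f(n) ∈ Θ(n^4 · (log n)^3).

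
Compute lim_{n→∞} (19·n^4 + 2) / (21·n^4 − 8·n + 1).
lim = 19/21

For large n the leading n^4 terms dominate both numerator and denominator. Dividing top and bottom by n^4, every other term tends to 0, leaving 19/21.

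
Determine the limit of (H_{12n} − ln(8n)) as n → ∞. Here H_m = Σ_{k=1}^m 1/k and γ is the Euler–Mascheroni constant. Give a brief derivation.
lim = ln(3/2) + γ

By Euler-Maclaurin, H_m = ln m + γ + O(1/m). So
  H_{12n} − ln(8n) = ln(12n) + γ − ln(8n) + O(1/n)
                       = ln(12/8) + γ + O(1/n).
Hence the limit is ln(12/8) + γ (= ln(3/2)).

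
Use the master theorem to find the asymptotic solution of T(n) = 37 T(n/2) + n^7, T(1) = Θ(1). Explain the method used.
T(n) = Θ(n^7)

log_2 37 ≈ 5.209. f(n) = n^7 dominates n^(log_2 37) since 7 > 5.209, and the regularity condition a·f(n/b) = 37·(n/2)^7 = (37/128)·n^7 ≤ c·f(n) holds with c = 37/128 ≈ 0.289 < 1. So this is Case 3: T(n) = Θ(f(n)) = Θ(n^7).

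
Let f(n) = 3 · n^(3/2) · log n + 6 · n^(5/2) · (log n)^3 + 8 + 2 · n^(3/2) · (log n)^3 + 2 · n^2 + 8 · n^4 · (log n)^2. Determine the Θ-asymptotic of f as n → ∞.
f(n) ∈ Θ(n^4 · (log n)^2)

Compare the terms by growth order. For large n, n^a · (log n)^b dominates n^a' · (log n)^b' iff a > a', or (a = a' and b > b'). Ranking the 6 terms shows the dominant one is 8 · n^4 · (log n)^2. Hence f(n) ∈ Θ(n^4 · (log n)^2).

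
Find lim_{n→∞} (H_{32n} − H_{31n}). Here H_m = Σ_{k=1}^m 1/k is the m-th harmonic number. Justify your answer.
lim = ln(32/31)

Euler-Maclaurin gives H_m = ln m + γ + 1/(2m) + O(1/m^2). The γ and O(1/m) terms cancel in the difference:
  H_{32n} − H_{31n} = ln(32n) − ln(31n) + O(1/n) = ln(32/31) + O(1/n).
Hence the limit is ln(32/31).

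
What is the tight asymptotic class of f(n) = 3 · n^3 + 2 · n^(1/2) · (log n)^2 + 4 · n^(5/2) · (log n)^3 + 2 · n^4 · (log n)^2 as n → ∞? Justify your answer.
f(n) ∈ Θ(n^4 · (log n)^2)

Compare the terms by growth order. For large n, n^a · (log n)^b dominates n^a' · (log n)^b' iff a > a', or (a = a' and b > b'). Ranking the 4 terms shows the dominant one is 2 · n^4 · (log n)^2. Hence f(n) ∈ Θ(n^4 · (log n)^2).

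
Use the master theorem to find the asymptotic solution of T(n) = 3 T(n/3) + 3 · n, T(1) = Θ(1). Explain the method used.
T(n) = Θ(n log n)

log_3 3 = 1, and f(n) = 3 · n = Θ(n^(log_3 3)). This is Case 2 of the master theorem: T(n) = Θ(f(n) · log n) = Θ(n log n).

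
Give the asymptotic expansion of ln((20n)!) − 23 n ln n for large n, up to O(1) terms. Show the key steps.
ln((20n)!) − 23 n ln n = −3 n ln n + 20(ln 20 − 1) n + (1/2) ln(2π·20n) + O(1/n)

Stirling: ln((20n)!) = 20n ln(20n) − 20n + (1/2) ln(2π·20n) + O(1/n).
Expand 20n ln(20n) = 20n (ln n + ln 20) = 20n ln n + 20n ln 20.
Subtract 23n ln n: leading term is (20 − 23) n ln n = −3 n ln n. The next term is 20n ln 20 − 20n = 20(ln 20 − 1) n. Then the (1/2) ln(2π·20n) correction.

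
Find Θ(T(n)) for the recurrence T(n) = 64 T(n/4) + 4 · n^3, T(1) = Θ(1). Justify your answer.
T(n) = Θ(n^3 log n)

log_4 64 = 3, and f(n) = 4 · n^3 = Θ(n^(log_4 64)). This is Case 2 of the master theorem: T(n) = Θ(f(n) · log n) = Θ(n^3 log n).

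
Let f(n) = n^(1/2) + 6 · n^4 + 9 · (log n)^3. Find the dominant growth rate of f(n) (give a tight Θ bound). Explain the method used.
f(n) ∈ Θ(n^4)

Compare the terms by growth order. For large n, n^a · (log n)^b dominates n^a' · (log n)^b' iff a > a', or (a = a' and b > b'). Ranking the 3 terms shows the dominant one is 6 · n^4. Hence f(n) ∈ Θ(n^4).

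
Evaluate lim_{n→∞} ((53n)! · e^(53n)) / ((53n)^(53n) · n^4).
lim = 0

Stirling: (53n)! ~ sqrt(2π·53n) · (53n/e)^(53n). Hence
  (53n)! · e^(53n) / (53n)^(53n) ~ sqrt(2π·53n).
Dividing by n^4: sqrt(2π·53n) / n^4 = sqrt(2π·53) · n^((1−8)/2), so the expression behaves like sqrt(2π·53) · n^((1−8)/2) → 0.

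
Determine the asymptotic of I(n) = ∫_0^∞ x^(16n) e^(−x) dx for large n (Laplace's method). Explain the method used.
I(n) ~ sqrt(2π·16n) · (16n/e)^(16n)

Write the integrand as exp(16n ln x − x) and set f(x) = 16n ln x − x. Then f'(x) = 16n/x − 1 = 0 at x* = 16n, and f''(x*) = −16n/x*^2 = −1/(16n). Laplace's method (interior maximum) gives
  I(n) ~ e^(f(x*)) · sqrt(2π / |f''(x*)|)
        = exp(16n ln(16n) − 16n) · sqrt(2π · 16n)
        = (16n)^(16n) e^(−16n) · sqrt(2π·16n)
        = sqrt(2π·16n) · (16n/e)^(16n).
This matches Γ(16n+1) with Stirling applied to Γ.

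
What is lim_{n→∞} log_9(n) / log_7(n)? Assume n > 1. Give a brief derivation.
lim = ln(7) / ln(9) = log_9(7)

Change of base: log_9(n) = ln n / ln 9 and log_7(n) = ln n / ln 7. The ratio is (ln n / ln 9) · (ln 7 / ln n) = ln 7 / ln 9, a constant independent of n. So the limit is ln 7 / ln 9 = log_9(7).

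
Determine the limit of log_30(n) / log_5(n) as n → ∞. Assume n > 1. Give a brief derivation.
lim = ln(5) / ln(30) = log_30(5)

Change of base: log_30(n) = ln n / ln 30 and log_5(n) = ln n / ln 5. The ratio is (ln n / ln 30) · (ln 5 / ln n) = ln 5 / ln 30, a constant independent of n. So the limit is ln 5 / ln 30 = log_30(5).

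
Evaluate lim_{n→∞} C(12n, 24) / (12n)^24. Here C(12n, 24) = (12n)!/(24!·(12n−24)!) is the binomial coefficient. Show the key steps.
lim = 1/24! = 1/620448401733239439360000

With N = 12n → ∞: C(N, 24) / N^24 = [N(N−1)…(N−23)] / (24! · N^24) = (1/24!) · 1 · (1 − 1/(12n)) · … · (1 − 23/(12n)). Each factor → 1 as N → ∞, so the limit is 1/24! = 1/620448401733239439360000.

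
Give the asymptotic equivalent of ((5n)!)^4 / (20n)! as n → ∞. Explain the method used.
((5n)!)^4/(20n)! ~ ((2π·5n)^(3/2) / 2) · 4^(−4·5n)  →  0

Write N = 5n. Stirling: N! ~ sqrt(2π N)(N/e)^N and (4N)! ~ sqrt(2π·4N)·(4N/e)^(4N).
  (N!)^4/(4N)! ~ (2π N)^(4/2) (N/e)^(4N) / [sqrt(2π·4N) (4N/e)^(4N)]
     = (2π N)^(4/2) / sqrt(2π·4N) · (N/(4N))^(4N)
     = (2π N)^((4−1)/2) / 2 · 4^(−4N).
Since 4^4 > 1, the factor 4^(−4N) decays exponentially, so the ratio → 0. Substituting N = 5n gives the stated form.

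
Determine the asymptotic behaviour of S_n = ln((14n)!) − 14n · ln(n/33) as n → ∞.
S_n ~ 14n · (ln 462 − 1) + O(ln n)

Stirling: ln((14n)!) = 14n ln(14n) − 14n + O(ln n).
  S_n = 14n ln(14n) − 14n − 14n ln(n/33) + O(ln n)
      = 14n ln(14n) − 14n ln n + 14n ln 33 − 14n + O(ln n)
      = 14n ln 14 + 14n ln 33 − 14n + O(ln n)
      = 14n (ln 462 − 1) + O(ln n).
Numerically ln(462) − 1 ≈ 5.1356.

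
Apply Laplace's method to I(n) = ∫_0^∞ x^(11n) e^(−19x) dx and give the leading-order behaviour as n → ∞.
I(n) ~ (sqrt(2π·11n) / 19) · (11n/(19e))^(11n)

Write the integrand as exp(11n ln x − 19x) and set f(x) = 11n ln x − 19x. Then f'(x) = 11n/x − 19 = 0 at x* = 11n/19, and f''(x*) = −11n/x*^2 = −19^2/(11n). Laplace's method (interior maximum) gives
  I(n) ~ e^(f(x*)) · sqrt(2π / |f''(x*)|)
        = exp(11n ln(11n/19) − 11n) · sqrt(2π · 11n / 19^2)
        = (11n/19)^(11n) e^(−11n) · sqrt(2π·11n) / 19
        = (sqrt(2π·11n) / 19) · (11n/(19e))^(11n).
This matches Γ(11n+1)/19^(11n+1) with Stirling applied to Γ.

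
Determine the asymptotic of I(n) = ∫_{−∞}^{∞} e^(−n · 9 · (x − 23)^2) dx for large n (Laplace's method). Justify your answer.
I(n) = sqrt(π/(9n))

Here φ(x) = 9 · (x − 23)^2 has its unique minimum at x* = 23 with φ(x*) = 0 and φ''(x*) = 18. Laplace's method gives
  I(n) ~ e^(−n φ(x*)) · sqrt(2π / (n · φ''(x*))) = sqrt(2π / (18n)) = sqrt(π/(9n)).
This is exact: substituting u = (x − 23)·sqrt(9n) gives I(n) = (1/sqrt(9n)) ∫_{−∞}^{∞} e^(−u^2) du = sqrt(π/(9n)).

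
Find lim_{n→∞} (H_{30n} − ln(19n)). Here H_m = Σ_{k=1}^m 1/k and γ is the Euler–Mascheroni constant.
lim = ln(30/19) + γ

By Euler-Maclaurin, H_m = ln m + γ + O(1/m). So
  H_{30n} − ln(19n) = ln(30n) + γ − ln(19n) + O(1/n)
                       = ln(30/19) + γ + O(1/n).
Hence the limit is ln(30/19) + γ.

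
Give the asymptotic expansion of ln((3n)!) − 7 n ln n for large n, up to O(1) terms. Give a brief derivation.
ln((3n)!) − 7 n ln n = −4 n ln n + 3(ln 3 − 1) n + (1/2) ln(2π·3n) + O(1/n)

Stirling: ln((3n)!) = 3n ln(3n) − 3n + (1/2) ln(2π·3n) + O(1/n).
Expand 3n ln(3n) = 3n (ln n + ln 3) = 3n ln n + 3n ln 3.
Subtract 7n ln n: leading term is (3 − 7) n ln n = −4 n ln n. The next term is 3n ln 3 − 3n = 3(ln 3 − 1) n. Then the (1/2) ln(2π·3n) correction.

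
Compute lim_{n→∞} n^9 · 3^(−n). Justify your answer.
lim = 0

Exponentials with base > 1 dominate every fixed polynomial: for any fixed c, n^c / 3^n → 0 as n → ∞ (e.g. by the ratio test, or by writing 3^n = e^(n ln 3) and noting e^(n ln 3) / n^c → ∞). Hence n^9 · 3^(−n) = n^9 / 3^n → 0.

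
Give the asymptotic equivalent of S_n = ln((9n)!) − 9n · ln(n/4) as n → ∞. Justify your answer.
S_n ~ 9n · (ln 36 − 1) + O(ln n)

Stirling: ln((9n)!) = 9n ln(9n) − 9n + O(ln n).
  S_n = 9n ln(9n) − 9n − 9n ln(n/4) + O(ln n)
      = 9n ln(9n) − 9n ln n + 9n ln 4 − 9n + O(ln n)
      = 9n ln 9 + 9n ln 4 − 9n + O(ln n)
      = 9n (ln 36 − 1) + O(ln n).
Numerically ln(36) − 1 ≈ 2.5835.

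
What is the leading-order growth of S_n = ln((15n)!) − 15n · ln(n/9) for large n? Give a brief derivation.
S_n ~ 15n · (ln 135 − 1) + O(ln n)

Stirling: ln((15n)!) = 15n ln(15n) − 15n + O(ln n).
  S_n = 15n ln(15n) − 15n − 15n ln(n/9) + O(ln n)
      = 15n ln(15n) − 15n ln n + 15n ln 9 − 15n + O(ln n)
      = 15n ln 15 + 15n ln 9 − 15n + O(ln n)
      = 15n (ln 135 − 1) + O(ln n).
Numerically ln(135) − 1 ≈ 3.9053.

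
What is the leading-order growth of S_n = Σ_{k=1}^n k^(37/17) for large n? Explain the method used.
S_n ~ (17/54) · n^(54/17)

Integral comparison: Σ_{k=1}^n k^(37/17) = ∫_0^n x^(37/17) dx + O(n^(37/17)). The integral is n^(1 + 37/17) / (1 + 37/17) = n^((37+17)/17) / ((37+17)/17) = (17/54) · n^(54/17).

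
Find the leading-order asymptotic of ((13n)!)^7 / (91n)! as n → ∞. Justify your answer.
((13n)!)^7/(91n)! ~ ((2π·13n)^(6/2) / sqrt(7)) · 7^(−7·13n)  →  0

Write N = 13n. Stirling: N! ~ sqrt(2π N)(N/e)^N and (7N)! ~ sqrt(2π·7N)·(7N/e)^(7N).
  (N!)^7/(7N)! ~ (2π N)^(7/2) (N/e)^(7N) / [sqrt(2π·7N) (7N/e)^(7N)]
     = (2π N)^(7/2) / sqrt(2π·7N) · (N/(7N))^(7N)
     = (2π N)^((7−1)/2) / sqrt(7) · 7^(−7N).
Since 7^7 > 1, the factor 7^(−7N) decays exponentially, so the ratio → 0. Substituting N = 13n gives the stated form.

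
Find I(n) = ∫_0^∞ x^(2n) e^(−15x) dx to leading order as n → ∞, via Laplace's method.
I(n) ~ (sqrt(2π·2n) / 15) · (2n/(15e))^(2n)

Write the integrand as exp(2n ln x − 15x) and set f(x) = 2n ln x − 15x. Then f'(x) = 2n/x − 15 = 0 at x* = 2n/15, and f''(x*) = −2n/x*^2 = −15^2/(2n). Laplace's method (interior maximum) gives
  I(n) ~ e^(f(x*)) · sqrt(2π / |f''(x*)|)
        = exp(2n ln(2n/15) − 2n) · sqrt(2π · 2n / 15^2)
        = (2n/15)^(2n) e^(−2n) · sqrt(2π·2n) / 15
        = (sqrt(2π·2n) / 15) · (2n/(15e))^(2n).
This matches Γ(2n+1)/15^(2n+1) with Stirling applied to Γ.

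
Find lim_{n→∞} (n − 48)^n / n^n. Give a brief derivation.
lim = e^(−48)

Rewrite as (1 − 48/n)^(n). By the standard limit (1 + x/n)^n → e^x, we have (1 − 48/n)^n → e^(−48), and raising to the 1st power gives e^(−48).
More precisely, ln[(1 − 48/n)^(n)] = n · ln(1 − 48/n) = n · (-48/n + O(1/n^2)) = -48 + O(1/n) → -48.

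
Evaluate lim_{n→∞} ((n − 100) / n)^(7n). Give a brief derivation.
lim = e^(−700)

Rewrite as (1 − 100/n)^(7n). By the standard limit (1 + x/n)^n → e^x, we have (1 − 100/n)^n → e^(−100), and raising to the 7th power gives e^(−700).
More precisely, ln[(1 − 100/n)^(7n)] = 7n · ln(1 − 100/n) = 7n · (-100/n + O(1/n^2)) = -700 + O(1/n) → -700.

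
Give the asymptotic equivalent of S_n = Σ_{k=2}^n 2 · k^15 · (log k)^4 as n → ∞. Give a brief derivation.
S_n ~ n^16 · (log n)^4 / 8

By integral comparison, S_n = ∫_1^n 2 · x^15 · (log x)^4 dx + O(n^15 · (log n)^4). For the integral, the leading term of ∫_1^n x^15 (log x)^4 dx is n^16/16 · (log n)^4 (by repeated integration by parts; each step lowers the log-exponent and produces a relatively O(1/log n) correction). Hence S_n ~ n^16 · (log n)^4 / 8.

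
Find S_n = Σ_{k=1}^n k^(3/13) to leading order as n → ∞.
S_n ~ (13/16) · n^(16/13)

Integral comparison: Σ_{k=1}^n k^(3/13) = ∫_0^n x^(3/13) dx + O(n^(3/13)). The integral is n^(1 + 3/13) / (1 + 3/13) = n^((3+13)/13) / ((3+13)/13) = (13/16) · n^(16/13).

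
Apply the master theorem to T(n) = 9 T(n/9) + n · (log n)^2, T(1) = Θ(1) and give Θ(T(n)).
T(n) = Θ(n · (log n)^3)

Here log_9 9 = 1 and f(n) = n · (log n)^2 = Θ(n^(log_9 9) · (log n)^2). This is the extended Case 2 of the master theorem (f matches the critical exponent up to log factors), giving T(n) = Θ(n^(log_9 9) · (log n)^(2+1)) = Θ(n · (log n)^3).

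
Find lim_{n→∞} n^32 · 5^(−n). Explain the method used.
lim = 0

Exponentials with base > 1 dominate every fixed polynomial: for any fixed c, n^c / 5^n → 0 as n → ∞ (e.g. by the ratio test, or by writing 5^n = e^(n ln 5) and noting e^(n ln 5) / n^c → ∞). Hence n^32 · 5^(−n) = n^32 / 5^n → 0.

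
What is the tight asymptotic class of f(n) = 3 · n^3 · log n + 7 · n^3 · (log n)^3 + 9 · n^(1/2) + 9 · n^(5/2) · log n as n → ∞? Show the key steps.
f(n) ∈ Θ(n^3 · (log n)^3)

Compare the terms by growth order. For large n, n^a · (log n)^b dominates n^a' · (log n)^b' iff a > a', or (a = a' and b > b'). Ranking the 4 terms shows the dominant one is 7 · n^3 · (log n)^3. Hence f(n) ∈ Θ(n^3 · (log n)^3).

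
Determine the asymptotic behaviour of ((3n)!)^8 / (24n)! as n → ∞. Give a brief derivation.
((3n)!)^8/(24n)! ~ ((2π·3n)^(7/2) / sqrt(8)) · 8^(−8·3n)  →  0

Write N = 3n. Stirling: N! ~ sqrt(2π N)(N/e)^N and (8N)! ~ sqrt(2π·8N)·(8N/e)^(8N).
  (N!)^8/(8N)! ~ (2π N)^(8/2) (N/e)^(8N) / [sqrt(2π·8N) (8N/e)^(8N)]
     = (2π N)^(8/2) / sqrt(2π·8N) · (N/(8N))^(8N)
     = (2π N)^((8−1)/2) / sqrt(8) · 8^(−8N).
Since 8^8 > 1, the factor 8^(−8N) decays exponentially, so the ratio → 0. Substituting N = 3n gives the stated form.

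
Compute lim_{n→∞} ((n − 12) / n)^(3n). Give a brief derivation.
lim = e^(−36)

Rewrite as (1 − 12/n)^(3n). By the standard limit (1 + x/n)^n → e^x, we have (1 − 12/n)^n → e^(−12), and raising to the 3rd power gives e^(−36).
More precisely, ln[(1 − 12/n)^(3n)] = 3n · ln(1 − 12/n) = 3n · (-12/n + O(1/n^2)) = -36 + O(1/n) → -36.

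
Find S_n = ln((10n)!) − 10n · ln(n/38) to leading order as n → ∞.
S_n ~ 10n · (ln 380 − 1) + O(ln n)

Stirling: ln((10n)!) = 10n ln(10n) − 10n + O(ln n).
  S_n = 10n ln(10n) − 10n − 10n ln(n/38) + O(ln n)
      = 10n ln(10n) − 10n ln n + 10n ln 38 − 10n + O(ln n)
      = 10n ln 10 + 10n ln 38 − 10n + O(ln n)
      = 10n (ln 380 − 1) + O(ln n).
Numerically ln(380) − 1 ≈ 4.9402.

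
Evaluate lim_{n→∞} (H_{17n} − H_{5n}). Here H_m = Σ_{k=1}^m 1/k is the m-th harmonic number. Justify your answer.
lim = ln(17/5)

Euler-Maclaurin gives H_m = ln m + γ + 1/(2m) + O(1/m^2). The γ and O(1/m) terms cancel in the difference:
  H_{17n} − H_{5n} = ln(17n) − ln(5n) + O(1/n) = ln(17/5) + O(1/n).
Hence the limit is ln(17/5).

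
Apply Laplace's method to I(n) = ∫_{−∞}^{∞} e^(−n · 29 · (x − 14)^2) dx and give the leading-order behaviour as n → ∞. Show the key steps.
I(n) = sqrt(π/(29n))

Here φ(x) = 29 · (x − 14)^2 has its unique minimum at x* = 14 with φ(x*) = 0 and φ''(x*) = 58. Laplace's method gives
  I(n) ~ e^(−n φ(x*)) · sqrt(2π / (n · φ''(x*))) = sqrt(2π / (58n)) = sqrt(π/(29n)).
This is exact: substituting u = (x − 14)·sqrt(29n) gives I(n) = (1/sqrt(29n)) ∫_{−∞}^{∞} e^(−u^2) du = sqrt(π/(29n)).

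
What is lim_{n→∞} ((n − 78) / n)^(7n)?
lim = e^(−546)

Rewrite as (1 − 78/n)^(7n). By the standard limit (1 + x/n)^n → e^x, we have (1 − 78/n)^n → e^(−78), and raising to the 7th power gives e^(−546).
More precisely, ln[(1 − 78/n)^(7n)] = 7n · ln(1 − 78/n) = 7n · (-78/n + O(1/n^2)) = -546 + O(1/n) → -546.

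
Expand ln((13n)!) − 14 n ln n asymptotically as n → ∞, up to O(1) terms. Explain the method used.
ln((13n)!) − 14 n ln n = −n ln n + 13(ln 13 − 1) n + (1/2) ln(2π·13n) + O(1/n)

Stirling: ln((13n)!) = 13n ln(13n) − 13n + (1/2) ln(2π·13n) + O(1/n).
Expand 13n ln(13n) = 13n (ln n + ln 13) = 13n ln n + 13n ln 13.
Subtract 14n ln n: leading term is (13 − 14) n ln n = −n ln n. The next term is 13n ln 13 − 13n = 13(ln 13 − 1) n. Then the (1/2) ln(2π·13n) correction.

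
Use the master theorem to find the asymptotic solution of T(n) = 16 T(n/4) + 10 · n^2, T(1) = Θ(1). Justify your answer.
T(n) = Θ(n^2 log n)

log_4 16 = 2, and f(n) = 10 · n^2 = Θ(n^(log_4 16)). This is Case 2 of the master theorem: T(n) = Θ(f(n) · log n) = Θ(n^2 log n).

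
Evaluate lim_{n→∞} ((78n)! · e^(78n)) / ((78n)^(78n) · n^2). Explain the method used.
lim = 0

Stirling: (78n)! ~ sqrt(2π·78n) · (78n/e)^(78n). Hence
  (78n)! · e^(78n) / (78n)^(78n) ~ sqrt(2π·78n).
Dividing by n^2: sqrt(2π·78n) / n^2 = sqrt(2π·78) · n^((1−4)/2), so the expression behaves like sqrt(2π·78) · n^((1−4)/2) → 0.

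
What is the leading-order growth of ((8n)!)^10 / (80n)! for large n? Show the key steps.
((8n)!)^10/(80n)! ~ ((2π·8n)^(9/2) / sqrt(10)) · 10^(−10·8n)  →  0

Write N = 8n. Stirling: N! ~ sqrt(2π N)(N/e)^N and (10N)! ~ sqrt(2π·10N)·(10N/e)^(10N).
  (N!)^10/(10N)! ~ (2π N)^(10/2) (N/e)^(10N) / [sqrt(2π·10N) (10N/e)^(10N)]
     = (2π N)^(10/2) / sqrt(2π·10N) · (N/(10N))^(10N)
     = (2π N)^((10−1)/2) / sqrt(10) · 10^(−10N).
Since 10^10 > 1, the factor 10^(−10N) decays exponentially, so the ratio → 0. Substituting N = 8n gives the stated form.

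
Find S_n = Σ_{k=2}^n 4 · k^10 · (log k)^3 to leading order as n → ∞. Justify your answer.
S_n ~ 4 · n^11 · (log n)^3 / 11

By integral comparison, S_n = ∫_1^n 4 · x^10 · (log x)^3 dx + O(n^10 · (log n)^3). For the integral, the leading term of ∫_1^n x^10 (log x)^3 dx is n^11/11 · (log n)^3 (by repeated integration by parts; each step lowers the log-exponent and produces a relatively O(1/log n) correction). Hence S_n ~ 4 · n^11 · (log n)^3 / 11.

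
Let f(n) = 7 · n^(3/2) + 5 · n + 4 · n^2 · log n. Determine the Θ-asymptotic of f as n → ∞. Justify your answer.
f(n) ∈ Θ(n^2 · log n)

Compare the terms by growth order. For large n, n^a · (log n)^b dominates n^a' · (log n)^b' iff a > a', or (a = a' and b > b'). Ranking the 3 terms shows the dominant one is 4 · n^2 · log n. Hence f(n) ∈ Θ(n^2 · log n).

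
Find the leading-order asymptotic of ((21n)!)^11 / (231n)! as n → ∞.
((21n)!)^11/(231n)! ~ ((2π·21n)^(10/2) / sqrt(11)) · 11^(−11·21n)  →  0

Write N = 21n. Stirling: N! ~ sqrt(2π N)(N/e)^N and (11N)! ~ sqrt(2π·11N)·(11N/e)^(11N).
  (N!)^11/(11N)! ~ (2π N)^(11/2) (N/e)^(11N) / [sqrt(2π·11N) (11N/e)^(11N)]
     = (2π N)^(11/2) / sqrt(2π·11N) · (N/(11N))^(11N)
     = (2π N)^((11−1)/2) / sqrt(11) · 11^(−11N).
Since 11^11 > 1, the factor 11^(−11N) decays exponentially, so the ratio → 0. Substituting N = 21n gives the stated form.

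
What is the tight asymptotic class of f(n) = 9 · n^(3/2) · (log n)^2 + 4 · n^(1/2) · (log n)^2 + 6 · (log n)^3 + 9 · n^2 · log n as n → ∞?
f(n) ∈ Θ(n^2 · log n)

Compare the terms by growth order. For large n, n^a · (log n)^b dominates n^a' · (log n)^b' iff a > a', or (a = a' and b > b'). Ranking the 4 terms shows the dominant one is 9 · n^2 · log n. Hence f(n) ∈ Θ(n^2 · log n).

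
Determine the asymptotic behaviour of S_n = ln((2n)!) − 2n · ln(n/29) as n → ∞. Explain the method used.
S_n ~ 2n · (ln 58 − 1) + O(ln n)

Stirling: ln((2n)!) = 2n ln(2n) − 2n + O(ln n).
  S_n = 2n ln(2n) − 2n − 2n ln(n/29) + O(ln n)
      = 2n ln(2n) − 2n ln n + 2n ln 29 − 2n + O(ln n)
      = 2n ln 2 + 2n ln 29 − 2n + O(ln n)
      = 2n (ln 58 − 1) + O(ln n).
Numerically ln(58) − 1 ≈ 3.0604.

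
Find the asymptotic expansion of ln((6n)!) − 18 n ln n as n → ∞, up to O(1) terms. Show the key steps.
ln((6n)!) − 18 n ln n = −12 n ln n + 6(ln 6 − 1) n + (1/2) ln(2π·6n) + O(1/n)

Stirling: ln((6n)!) = 6n ln(6n) − 6n + (1/2) ln(2π·6n) + O(1/n).
Expand 6n ln(6n) = 6n (ln n + ln 6) = 6n ln n + 6n ln 6.
Subtract 18n ln n: leading term is (6 − 18) n ln n = −12 n ln n. The next term is 6n ln 6 − 6n = 6(ln 6 − 1) n. Then the (1/2) ln(2π·6n) correction.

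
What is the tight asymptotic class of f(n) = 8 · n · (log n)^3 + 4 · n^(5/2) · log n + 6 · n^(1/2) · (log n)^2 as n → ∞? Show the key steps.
f(n) ∈ Θ(n^(5/2) · log n)

Compare the terms by growth order. For large n, n^a · (log n)^b dominates n^a' · (log n)^b' iff a > a', or (a = a' and b > b'). Ranking the 3 terms shows the dominant one is 4 · n^(5/2) · log n. Hence f(n) ∈ Θ(n^(5/2) · log n).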